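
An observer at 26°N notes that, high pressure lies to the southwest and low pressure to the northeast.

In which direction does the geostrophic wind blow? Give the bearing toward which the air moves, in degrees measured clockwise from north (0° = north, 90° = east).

The pressure-gradient force points toward the northeast (bearing 045°).
Geostrophic balance: in the Northern Hemisphere the Coriolis force deflects motion to the right, so the geostrophic wind blows 90° to the right of the pressure-gradient force (low pressure on the left).
Rotating 045° by 90° clockwise gives 135° — the wind blows toward the southeast.

135°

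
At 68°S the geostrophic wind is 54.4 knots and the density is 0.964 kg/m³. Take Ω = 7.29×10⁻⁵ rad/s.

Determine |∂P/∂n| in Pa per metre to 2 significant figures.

Coriolis parameter at 68°S:
f = 2Ω sin φ = 2 × 7.29×10⁻⁵ × sin 68° = 1.35×10⁻⁴ s⁻¹
Wind speed in SI: 54.4 knots = 28.0 m/s
Geostrophic balance rearranged: |∂P/∂n| = f ρ V_g
|∂P/∂n| = 1.35×10⁻⁴ × 0.964 × 28.0 = 3.65×10⁻³ Pa/m

3.6×10⁻³ Pa/m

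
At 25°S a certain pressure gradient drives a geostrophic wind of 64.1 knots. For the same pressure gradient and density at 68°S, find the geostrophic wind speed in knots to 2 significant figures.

With the same pressure gradient and density, V_g ∝ 1/f ∝ 1/sin φ.
V₂ = V₁ · sin φ₁ / sin φ₂ = 64.1 × sin 25° / sin 68°
V₂ = 64.1 × 0.4226/0.9272 = 29 knots

29 knots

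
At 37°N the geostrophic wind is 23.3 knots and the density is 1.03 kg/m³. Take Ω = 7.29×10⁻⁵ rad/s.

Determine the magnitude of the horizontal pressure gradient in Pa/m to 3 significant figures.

Coriolis parameter at 37°N:
f = 2Ω sin φ = 2 × 7.29×10⁻⁵ × sin 37° = 8.77×10⁻⁵ s⁻¹
Wind speed in SI: 23.3 knots = 12.0 m/s
Geostrophic balance rearranged: |∂P/∂n| = f ρ V_g
|∂P/∂n| = 8.77×10⁻⁵ × 1.03 × 12.0 = 1.08×10⁻³ Pa/m

1.08×10⁻³ Pa/m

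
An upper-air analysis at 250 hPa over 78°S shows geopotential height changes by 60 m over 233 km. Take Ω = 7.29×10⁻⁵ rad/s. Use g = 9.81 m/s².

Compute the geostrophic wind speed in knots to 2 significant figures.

34 knots

Coriolis parameter at 78°S:
f = 2Ω sin φ = 2 × 7.29×10⁻⁵ × sin 78° = 1.43×10⁻⁴ s⁻¹
Height gradient: |∂Z/∂n| = 60 m / 233000 m = 2.58×10⁻⁴
On a pressure surface, geostrophic balance gives V_g = (g/f)|∂Z/∂n|:
V_g = 9.81 × 2.58×10⁻⁴ / 1.43×10⁻⁴ = 17.7 m/s
Converting: 17.7 m/s × 1.944 = 34 knots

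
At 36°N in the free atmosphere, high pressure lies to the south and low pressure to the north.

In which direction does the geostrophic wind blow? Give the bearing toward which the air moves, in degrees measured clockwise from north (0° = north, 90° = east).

The pressure-gradient force points toward the north (bearing 000°).
Geostrophic balance: in the Northern Hemisphere the Coriolis force deflects motion to the right, so the geostrophic wind blows 90° to the right of the pressure-gradient force (low pressure on the left).
Rotating 000° by 90° clockwise gives 090° — the wind blows toward the east.

090°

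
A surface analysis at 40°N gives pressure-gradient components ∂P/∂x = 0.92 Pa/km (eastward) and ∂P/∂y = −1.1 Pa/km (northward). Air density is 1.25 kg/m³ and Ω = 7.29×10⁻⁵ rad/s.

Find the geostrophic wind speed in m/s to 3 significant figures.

12.2 m/s

Coriolis parameter at 40°N:
f = 2Ω sin φ = 2 × 7.29×10⁻⁵ × sin 40° = 9.37×10⁻⁵ s⁻¹
Component geostrophic relations (x east, y north):
u_g = −(1/(fρ)) ∂P/∂y,  v_g = (1/(fρ)) ∂P/∂x
u_g = −(−1.1×10⁻³)/(9.37×10⁻⁵ × 1.25) = 9.39 m/s;  v_g = (0.92×10⁻³)/(9.37×10⁻⁵ × 1.25) = 7.85 m/s
|V_g| = √(u_g² + v_g²) = 12.2 m/s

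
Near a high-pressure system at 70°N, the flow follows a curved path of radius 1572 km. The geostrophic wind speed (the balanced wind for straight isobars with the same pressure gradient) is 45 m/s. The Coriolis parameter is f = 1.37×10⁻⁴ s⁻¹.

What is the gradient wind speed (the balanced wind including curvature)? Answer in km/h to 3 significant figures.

231 km/h

Around a high, pressure-gradient force acts outward with centrifugal, so Coriolis balances both:
fV = (1/ρ)|∂P/∂n| + V²/R  →  V² − fR·V + fR·V_g = 0
With fR = 1.37×10⁻⁴ × 1572×10³ m = 215 m/s:
V = [fR − √((fR)² − 4 fR V_g)]/2 = [215 − √(215² − 4×215×45)]/2 = 64 m/s
Supergeostrophic (V > V_g = 45 m/s), as expected around a high.
Converting: 64 m/s × 3.6 = 231 km/h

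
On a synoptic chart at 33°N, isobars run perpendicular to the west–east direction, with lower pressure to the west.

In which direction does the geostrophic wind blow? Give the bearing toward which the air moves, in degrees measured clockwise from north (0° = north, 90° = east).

The pressure-gradient force points toward the west (bearing 270°).
Geostrophic balance: in the Northern Hemisphere the Coriolis force deflects motion to the right, so the geostrophic wind blows 90° to the right of the pressure-gradient force (low pressure on the left).
Rotating 270° by 90° clockwise gives 000° — the wind blows toward the north.

000°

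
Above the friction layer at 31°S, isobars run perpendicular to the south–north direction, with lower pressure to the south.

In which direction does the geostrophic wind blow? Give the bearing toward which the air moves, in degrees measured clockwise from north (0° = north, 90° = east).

090°

The pressure-gradient force points toward the south (bearing 180°).
Geostrophic balance: in the Southern Hemisphere the Coriolis force deflects motion to the left, so the geostrophic wind blows 90° to the left of the pressure-gradient force (low pressure on the right).
Rotating 180° by 90° counterclockwise gives 090° — the wind blows toward the east.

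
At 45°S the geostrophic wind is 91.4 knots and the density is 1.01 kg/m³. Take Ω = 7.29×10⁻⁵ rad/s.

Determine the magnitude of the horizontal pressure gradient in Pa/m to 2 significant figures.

Coriolis parameter at 45°S:
f = 2Ω sin φ = 2 × 7.29×10⁻⁵ × sin 45° = 1.03×10⁻⁴ s⁻¹
Wind speed in SI: 91.4 knots = 47.0 m/s
Geostrophic balance rearranged: |∂P/∂n| = f ρ V_g
|∂P/∂n| = 1.03×10⁻⁴ × 1.01 × 47.0 = 4.90×10⁻³ Pa/m

4.9×10⁻³ Pa/m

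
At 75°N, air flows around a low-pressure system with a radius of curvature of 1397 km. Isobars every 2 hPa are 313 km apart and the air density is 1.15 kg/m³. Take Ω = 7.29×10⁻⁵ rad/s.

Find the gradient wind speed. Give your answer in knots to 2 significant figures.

7.5 knots

Coriolis parameter at 75°N:
f = 2Ω sin φ = 2 × 7.29×10⁻⁵ × sin 75° = 1.41×10⁻⁴ s⁻¹
Pressure gradient: |∂P/∂n| = 200 Pa / 313000 m = 6.39×10⁻⁴ Pa/m
Geostrophic speed: V_g = |∂P/∂n|/(fρ) = 6.39×10⁻⁴/(1.41×10⁻⁴ × 1.15) = 3.95 m/s
Around a low, centrifugal force acts outward with Coriolis, so pressure-gradient force balances both:
(1/ρ)|∂P/∂n| = fV + V²/R  →  V² + fR·V − fR·V_g = 0
With fR = 1.41×10⁻⁴ × 1397×10³ m = 197 m/s:
V = [−fR + √((fR)² + 4 fR V_g)]/2 = [−197 + √(197² + 4×197×3.95)]/2 = 3.87 m/s
Subgeostrophic (V < V_g = 3.95 m/s), as expected around a low.
Converting: 3.87 m/s × 1.944 = 7.5 knots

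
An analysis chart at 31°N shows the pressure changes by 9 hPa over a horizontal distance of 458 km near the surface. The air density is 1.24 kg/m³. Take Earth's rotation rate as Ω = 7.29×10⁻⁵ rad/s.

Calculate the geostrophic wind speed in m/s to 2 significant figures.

21 m/s

Coriolis parameter at 31°N:
f = 2Ω sin φ = 2 × 7.29×10⁻⁵ × sin 31° = 7.51×10⁻⁵ s⁻¹
Pressure gradient: |∂P/∂n| = 900 Pa / 458000 m = 1.97×10⁻³ Pa/m
Geostrophic balance (pressure-gradient force = Coriolis force):
V_g = (1/(fρ)) |∂P/∂n| = 1.97×10⁻³ / (7.51×10⁻⁵ × 1.24) = 21.1 m/s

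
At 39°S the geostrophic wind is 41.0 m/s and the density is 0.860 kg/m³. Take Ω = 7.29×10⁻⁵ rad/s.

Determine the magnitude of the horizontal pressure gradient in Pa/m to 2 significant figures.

3.2×10⁻³ Pa/m

Coriolis parameter at 39°S:
f = 2Ω sin φ = 2 × 7.29×10⁻⁵ × sin 39° = 9.18×10⁻⁵ s⁻¹
Geostrophic balance rearranged: |∂P/∂n| = f ρ V_g
|∂P/∂n| = 9.18×10⁻⁵ × 0.860 × 41.0 = 3.24×10⁻³ Pa/m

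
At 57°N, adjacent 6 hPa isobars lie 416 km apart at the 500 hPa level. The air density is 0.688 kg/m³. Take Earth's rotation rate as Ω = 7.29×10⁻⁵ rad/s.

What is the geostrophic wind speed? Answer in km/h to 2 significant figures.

62 km/h

Coriolis parameter at 57°N:
f = 2Ω sin φ = 2 × 7.29×10⁻⁵ × sin 57° = 1.22×10⁻⁴ s⁻¹
Pressure gradient: |∂P/∂n| = 600 Pa / 416000 m = 1.44×10⁻³ Pa/m
Geostrophic balance (pressure-gradient force = Coriolis force):
V_g = (1/(fρ)) |∂P/∂n| = 1.44×10⁻³ / (1.22×10⁻⁴ × 0.688) = 17.1 m/s
Converting: 17.1 m/s × 3.6 = 62 km/h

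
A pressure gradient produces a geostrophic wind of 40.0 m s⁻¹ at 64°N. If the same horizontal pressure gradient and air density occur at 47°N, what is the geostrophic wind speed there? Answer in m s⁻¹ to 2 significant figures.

With the same pressure gradient and density, V_g ∝ 1/f ∝ 1/sin φ.
V₂ = V₁ · sin φ₁ / sin φ₂ = 40.0 × sin 64° / sin 47°
V₂ = 40.0 × 0.8988/0.7314 = 49 m s⁻¹

49 m s⁻¹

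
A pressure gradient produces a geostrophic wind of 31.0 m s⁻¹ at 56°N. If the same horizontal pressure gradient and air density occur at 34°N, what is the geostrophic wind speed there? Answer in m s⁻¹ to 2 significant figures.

With the same pressure gradient and density, V_g ∝ 1/f ∝ 1/sin φ.
V₂ = V₁ · sin φ₁ / sin φ₂ = 31.0 × sin 56° / sin 34°
V₂ = 31.0 × 0.8290/0.5592 = 46 m s⁻¹

46 m s⁻¹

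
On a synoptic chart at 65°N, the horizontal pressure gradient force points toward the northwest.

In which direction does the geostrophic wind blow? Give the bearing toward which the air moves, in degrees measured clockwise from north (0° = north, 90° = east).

045°

The pressure-gradient force points toward the northwest (bearing 315°).
Geostrophic balance: in the Northern Hemisphere the Coriolis force deflects motion to the right, so the geostrophic wind blows 90° to the right of the pressure-gradient force (low pressure on the left).
Rotating 315° by 90° clockwise gives 045° — the wind blows toward the northeast.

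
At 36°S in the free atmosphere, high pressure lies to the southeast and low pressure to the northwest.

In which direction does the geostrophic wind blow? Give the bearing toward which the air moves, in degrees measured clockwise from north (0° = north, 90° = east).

225°

The pressure-gradient force points toward the northwest (bearing 315°).
Geostrophic balance: in the Southern Hemisphere the Coriolis force deflects motion to the left, so the geostrophic wind blows 90° to the left of the pressure-gradient force (low pressure on the right).
Rotating 315° by 90° counterclockwise gives 225° — the wind blows toward the southwest.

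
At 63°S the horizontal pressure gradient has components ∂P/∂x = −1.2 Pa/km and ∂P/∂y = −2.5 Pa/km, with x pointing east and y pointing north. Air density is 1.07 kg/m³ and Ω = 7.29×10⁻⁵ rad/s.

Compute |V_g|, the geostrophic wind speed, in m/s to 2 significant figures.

20 m/s

Coriolis parameter at 63°S:
f = 2Ω sin φ = 2 × 7.29×10⁻⁵ × sin 63° = 1.30×10⁻⁴ s⁻¹
In the Southern Hemisphere f is negative: f = −1.30×10⁻⁴ s⁻¹.
Component geostrophic relations (x east, y north):
u_g = −(1/(fρ)) ∂P/∂y,  v_g = (1/(fρ)) ∂P/∂x
u_g = −(−2.5×10⁻³)/(−1.30×10⁻⁴ × 1.07) = −18.0 m/s;  v_g = (−1.2×10⁻³)/(−1.30×10⁻⁴ × 1.07) = 8.63 m/s
|V_g| = √(u_g² + v_g²) = 19.9 m/s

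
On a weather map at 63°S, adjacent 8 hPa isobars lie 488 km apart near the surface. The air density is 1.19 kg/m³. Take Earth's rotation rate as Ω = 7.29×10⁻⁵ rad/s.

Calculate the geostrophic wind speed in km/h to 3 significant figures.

Coriolis parameter at 63°S:
f = 2Ω sin φ = 2 × 7.29×10⁻⁵ × sin 63° = 1.30×10⁻⁴ s⁻¹
Pressure gradient: |∂P/∂n| = 800 Pa / 488000 m = 1.64×10⁻³ Pa/m
Geostrophic balance (pressure-gradient force = Coriolis force):
V_g = (1/(fρ)) |∂P/∂n| = 1.64×10⁻³ / (1.30×10⁻⁴ × 1.19) = 10.6 m/s
Converting: 10.6 m/s × 3.6 = 38.2 km/h

38.2 km/h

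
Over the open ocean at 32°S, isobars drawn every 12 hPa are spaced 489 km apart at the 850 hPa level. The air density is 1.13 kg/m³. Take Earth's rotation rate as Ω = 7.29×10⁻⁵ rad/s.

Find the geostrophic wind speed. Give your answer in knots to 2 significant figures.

Coriolis parameter at 32°S:
f = 2Ω sin φ = 2 × 7.29×10⁻⁵ × sin 32° = 7.73×10⁻⁵ s⁻¹
Pressure gradient: |∂P/∂n| = 1200 Pa / 489000 m = 2.45×10⁻³ Pa/m
Geostrophic balance (pressure-gradient force = Coriolis force):
V_g = (1/(fρ)) |∂P/∂n| = 2.45×10⁻³ / (7.73×10⁻⁵ × 1.13) = 28.1 m/s
Converting: 28.1 m/s × 1.944 = 55 knots

55 knots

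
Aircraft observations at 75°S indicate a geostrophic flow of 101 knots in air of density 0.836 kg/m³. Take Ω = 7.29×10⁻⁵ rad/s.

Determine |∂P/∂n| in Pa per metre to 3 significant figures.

Coriolis parameter at 75°S:
f = 2Ω sin φ = 2 × 7.29×10⁻⁵ × sin 75° = 1.41×10⁻⁴ s⁻¹
Wind speed in SI: 101 knots = 52.0 m/s
Geostrophic balance rearranged: |∂P/∂n| = f ρ V_g
|∂P/∂n| = 1.41×10⁻⁴ × 0.836 × 52.0 = 6.12×10⁻³ Pa/m

6.12×10⁻³ Pa/m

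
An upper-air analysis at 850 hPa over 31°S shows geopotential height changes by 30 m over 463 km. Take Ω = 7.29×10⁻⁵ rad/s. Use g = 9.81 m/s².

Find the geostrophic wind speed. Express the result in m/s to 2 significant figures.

8.5 m/s

Coriolis parameter at 31°S:
f = 2Ω sin φ = 2 × 7.29×10⁻⁵ × sin 31° = 7.51×10⁻⁵ s⁻¹
Height gradient: |∂Z/∂n| = 30 m / 463000 m = 6.48×10⁻⁵
On a pressure surface, geostrophic balance gives V_g = (g/f)|∂Z/∂n|:
V_g = 9.81 × 6.48×10⁻⁵ / 7.51×10⁻⁵ = 8.46 m/s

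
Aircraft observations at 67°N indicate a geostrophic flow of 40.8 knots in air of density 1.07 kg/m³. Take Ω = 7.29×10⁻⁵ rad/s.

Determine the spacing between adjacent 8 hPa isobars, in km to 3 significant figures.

265 km

Coriolis parameter at 67°N:
f = 2Ω sin φ = 2 × 7.29×10⁻⁵ × sin 67° = 1.34×10⁻⁴ s⁻¹
Wind speed in SI: 40.8 knots = 21.0 m/s
Geostrophic balance rearranged: |∂P/∂n| = f ρ V_g
|∂P/∂n| = 1.34×10⁻⁴ × 1.07 × 21.0 = 3.01×10⁻³ Pa/m
Isobar spacing: Δn = ΔP/|∂P/∂n| = 800 Pa / 3.01×10⁻³ Pa/m = 265414 m ≈ 265 km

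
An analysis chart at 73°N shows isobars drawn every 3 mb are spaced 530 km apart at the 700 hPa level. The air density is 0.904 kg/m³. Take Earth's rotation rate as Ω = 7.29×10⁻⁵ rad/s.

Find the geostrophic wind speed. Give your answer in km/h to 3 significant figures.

16.2 km/h

Coriolis parameter at 73°N:
f = 2Ω sin φ = 2 × 7.29×10⁻⁵ × sin 73° = 1.39×10⁻⁴ s⁻¹
Pressure gradient: |∂P/∂n| = 300 Pa / 530000 m = 5.66×10⁻⁴ Pa/m
Geostrophic balance (pressure-gradient force = Coriolis force):
V_g = (1/(fρ)) |∂P/∂n| = 5.66×10⁻⁴ / (1.39×10⁻⁴ × 0.904) = 4.49 m/s
Converting: 4.49 m/s × 3.6 = 16.2 km/h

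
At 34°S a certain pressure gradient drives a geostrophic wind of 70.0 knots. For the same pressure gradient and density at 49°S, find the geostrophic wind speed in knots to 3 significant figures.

51.9 knots

With the same pressure gradient and density, V_g ∝ 1/f ∝ 1/sin φ.
V₂ = V₁ · sin φ₁ / sin φ₂ = 70.0 × sin 34° / sin 49°
V₂ = 70.0 × 0.5592/0.7547 = 51.9 knots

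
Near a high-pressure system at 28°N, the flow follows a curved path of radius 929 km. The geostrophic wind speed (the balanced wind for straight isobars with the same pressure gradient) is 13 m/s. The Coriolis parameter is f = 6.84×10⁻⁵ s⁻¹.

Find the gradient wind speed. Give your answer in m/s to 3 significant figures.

18.2 m/s

Around a high, pressure-gradient force acts outward with centrifugal, so Coriolis balances both:
fV = (1/ρ)|∂P/∂n| + V²/R  →  V² − fR·V + fR·V_g = 0
With fR = 6.84×10⁻⁵ × 929×10³ m = 63.5 m/s:
V = [fR − √((fR)² − 4 fR V_g)]/2 = [63.5 − √(63.5² − 4×63.5×13)]/2 = 18.2 m/s
Supergeostrophic (V > V_g = 13 m/s), as expected around a high.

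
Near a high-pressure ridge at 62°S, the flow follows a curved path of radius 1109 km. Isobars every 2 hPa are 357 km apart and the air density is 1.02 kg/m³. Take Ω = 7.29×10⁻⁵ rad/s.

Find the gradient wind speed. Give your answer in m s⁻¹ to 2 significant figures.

Coriolis parameter at 62°S:
f = 2Ω sin φ = 2 × 7.29×10⁻⁵ × sin 62° = 1.29×10⁻⁴ s⁻¹
Pressure gradient: |∂P/∂n| = 200 Pa / 357000 m = 5.60×10⁻⁴ Pa/m
Geostrophic speed: V_g = |∂P/∂n|/(fρ) = 5.60×10⁻⁴/(1.29×10⁻⁴ × 1.02) = 4.27 m/s
Around a high, pressure-gradient force acts outward with centrifugal, so Coriolis balances both:
fV = (1/ρ)|∂P/∂n| + V²/R  →  V² − fR·V + fR·V_g = 0
With fR = 1.29×10⁻⁴ × 1109×10³ m = 143 m/s:
V = [fR − √((fR)² − 4 fR V_g)]/2 = [143 − √(143² − 4×143×4.27)]/2 = 4.4 m/s
Supergeostrophic (V > V_g = 4.27 m/s), as expected around a high.

4.4 m s⁻¹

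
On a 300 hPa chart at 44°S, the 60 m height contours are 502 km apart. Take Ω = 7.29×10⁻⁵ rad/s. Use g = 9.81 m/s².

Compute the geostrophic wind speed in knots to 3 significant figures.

Coriolis parameter at 44°S:
f = 2Ω sin φ = 2 × 7.29×10⁻⁵ × sin 44° = 1.01×10⁻⁴ s⁻¹
Height gradient: |∂Z/∂n| = 60 m / 502000 m = 1.20×10⁻⁴
On a pressure surface, geostrophic balance gives V_g = (g/f)|∂Z/∂n|:
V_g = 9.81 × 1.20×10⁻⁴ / 1.01×10⁻⁴ = 11.6 m/s
Converting: 11.6 m/s × 1.944 = 22.5 knots

22.5 knots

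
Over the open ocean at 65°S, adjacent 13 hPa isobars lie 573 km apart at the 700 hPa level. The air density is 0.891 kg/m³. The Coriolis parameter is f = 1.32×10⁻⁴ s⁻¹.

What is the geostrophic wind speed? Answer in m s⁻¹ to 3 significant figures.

19.3 m s⁻¹

Pressure gradient: |∂P/∂n| = 1300 Pa / 573000 m = 2.27×10⁻³ Pa/m
Geostrophic balance (pressure-gradient force = Coriolis force):
V_g = (1/(fρ)) |∂P/∂n| = 2.27×10⁻³ / (1.32×10⁻⁴ × 0.891) = 19.3 m/s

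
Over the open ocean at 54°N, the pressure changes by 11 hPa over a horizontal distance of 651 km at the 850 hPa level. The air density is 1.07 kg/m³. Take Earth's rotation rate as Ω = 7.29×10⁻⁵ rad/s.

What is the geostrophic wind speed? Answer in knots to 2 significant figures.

26 knots

Coriolis parameter at 54°N:
f = 2Ω sin φ = 2 × 7.29×10⁻⁵ × sin 54° = 1.18×10⁻⁴ s⁻¹
Pressure gradient: |∂P/∂n| = 1100 Pa / 651000 m = 1.69×10⁻³ Pa/m
Geostrophic balance (pressure-gradient force = Coriolis force):
V_g = (1/(fρ)) |∂P/∂n| = 1.69×10⁻³ / (1.18×10⁻⁴ × 1.07) = 13.4 m/s
Converting: 13.4 m/s × 1.944 = 26 knots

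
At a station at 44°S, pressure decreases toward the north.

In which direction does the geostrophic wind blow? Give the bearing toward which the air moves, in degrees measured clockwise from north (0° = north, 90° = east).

The pressure-gradient force points toward the north (bearing 000°).
Geostrophic balance: in the Southern Hemisphere the Coriolis force deflects motion to the left, so the geostrophic wind blows 90° to the left of the pressure-gradient force (low pressure on the right).
Rotating 000° by 90° counterclockwise gives 270° — the wind blows toward the west.

270°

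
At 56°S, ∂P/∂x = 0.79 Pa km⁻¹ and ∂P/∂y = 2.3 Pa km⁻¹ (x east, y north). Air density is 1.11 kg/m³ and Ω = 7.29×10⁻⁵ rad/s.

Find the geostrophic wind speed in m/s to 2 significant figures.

Coriolis parameter at 56°S:
f = 2Ω sin φ = 2 × 7.29×10⁻⁵ × sin 56° = 1.21×10⁻⁴ s⁻¹
In the Southern Hemisphere f is negative: f = −1.21×10⁻⁴ s⁻¹.
Component geostrophic relations (x east, y north):
u_g = −(1/(fρ)) ∂P/∂y,  v_g = (1/(fρ)) ∂P/∂x
u_g = −(2.3×10⁻³)/(−1.21×10⁻⁴ × 1.11) = 17.1 m/s;  v_g = (0.79×10⁻³)/(−1.21×10⁻⁴ × 1.11) = −5.89 m/s
|V_g| = √(u_g² + v_g²) = 18.1 m/s

18 m/s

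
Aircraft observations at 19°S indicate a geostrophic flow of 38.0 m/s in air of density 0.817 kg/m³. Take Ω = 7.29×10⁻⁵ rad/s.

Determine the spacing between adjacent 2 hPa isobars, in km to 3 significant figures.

136 km

Coriolis parameter at 19°S:
f = 2Ω sin φ = 2 × 7.29×10⁻⁵ × sin 19° = 4.75×10⁻⁵ s⁻¹
Geostrophic balance rearranged: |∂P/∂n| = f ρ V_g
|∂P/∂n| = 4.75×10⁻⁵ × 0.817 × 38.0 = 1.47×10⁻³ Pa/m
Isobar spacing: Δn = ΔP/|∂P/∂n| = 200 Pa / 1.47×10⁻³ Pa/m = 135714 m ≈ 136 km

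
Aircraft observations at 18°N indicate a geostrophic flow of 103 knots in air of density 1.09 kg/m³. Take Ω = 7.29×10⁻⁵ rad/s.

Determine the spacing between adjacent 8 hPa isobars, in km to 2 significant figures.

310 km

Coriolis parameter at 18°N:
f = 2Ω sin φ = 2 × 7.29×10⁻⁵ × sin 18° = 4.51×10⁻⁵ s⁻¹
Wind speed in SI: 103 knots = 53.0 m/s
Geostrophic balance rearranged: |∂P/∂n| = f ρ V_g
|∂P/∂n| = 4.51×10⁻⁵ × 1.09 × 53.0 = 2.60×10⁻³ Pa/m
Isobar spacing: Δn = ΔP/|∂P/∂n| = 800 Pa / 2.60×10⁻³ Pa/m = 307431 m ≈ 310 km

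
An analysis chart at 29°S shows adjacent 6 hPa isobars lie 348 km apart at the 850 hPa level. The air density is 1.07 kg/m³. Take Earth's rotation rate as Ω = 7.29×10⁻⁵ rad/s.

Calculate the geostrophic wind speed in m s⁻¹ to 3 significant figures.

22.8 m s⁻¹

Coriolis parameter at 29°S:
f = 2Ω sin φ = 2 × 7.29×10⁻⁵ × sin 29° = 7.07×10⁻⁵ s⁻¹
Pressure gradient: |∂P/∂n| = 600 Pa / 348000 m = 1.72×10⁻³ Pa/m
Geostrophic balance (pressure-gradient force = Coriolis force):
V_g = (1/(fρ)) |∂P/∂n| = 1.72×10⁻³ / (7.07×10⁻⁵ × 1.07) = 22.8 m/s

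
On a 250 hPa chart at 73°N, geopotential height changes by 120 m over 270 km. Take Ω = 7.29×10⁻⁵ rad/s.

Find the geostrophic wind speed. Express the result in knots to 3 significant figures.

Coriolis parameter at 73°N:
f = 2Ω sin φ = 2 × 7.29×10⁻⁵ × sin 73° = 1.39×10⁻⁴ s⁻¹
Height gradient: |∂Z/∂n| = 120 m / 270000 m = 4.44×10⁻⁴
On a pressure surface, geostrophic balance gives V_g = (g/f)|∂Z/∂n|:
V_g = 9.81 × 4.44×10⁻⁴ / 1.39×10⁻⁴ = 31.3 m/s
Converting: 31.3 m/s × 1.944 = 60.8 knots

60.8 knots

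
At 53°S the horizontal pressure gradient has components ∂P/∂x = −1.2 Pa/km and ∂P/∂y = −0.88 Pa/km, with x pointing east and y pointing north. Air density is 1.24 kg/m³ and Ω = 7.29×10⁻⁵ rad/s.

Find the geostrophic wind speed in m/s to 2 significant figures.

Coriolis parameter at 53°S:
f = 2Ω sin φ = 2 × 7.29×10⁻⁵ × sin 53° = 1.16×10⁻⁴ s⁻¹
In the Southern Hemisphere f is negative: f = −1.16×10⁻⁴ s⁻¹.
Component geostrophic relations (x east, y north):
u_g = −(1/(fρ)) ∂P/∂y,  v_g = (1/(fρ)) ∂P/∂x
u_g = −(−0.88×10⁻³)/(−1.16×10⁻⁴ × 1.24) = −6.09 m/s;  v_g = (−1.2×10⁻³)/(−1.16×10⁻⁴ × 1.24) = 8.31 m/s
|V_g| = √(u_g² + v_g²) = 10.3 m/s

10 m/s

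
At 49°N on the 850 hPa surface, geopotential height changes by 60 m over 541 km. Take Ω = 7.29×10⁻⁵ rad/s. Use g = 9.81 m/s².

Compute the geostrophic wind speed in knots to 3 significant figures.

19.2 knots

Coriolis parameter at 49°N:
f = 2Ω sin φ = 2 × 7.29×10⁻⁵ × sin 49° = 1.10×10⁻⁴ s⁻¹
Height gradient: |∂Z/∂n| = 60 m / 541000 m = 1.11×10⁻⁴
On a pressure surface, geostrophic balance gives V_g = (g/f)|∂Z/∂n|:
V_g = 9.81 × 1.11×10⁻⁴ / 1.10×10⁻⁴ = 9.89 m/s
Converting: 9.89 m/s × 1.944 = 19.2 knots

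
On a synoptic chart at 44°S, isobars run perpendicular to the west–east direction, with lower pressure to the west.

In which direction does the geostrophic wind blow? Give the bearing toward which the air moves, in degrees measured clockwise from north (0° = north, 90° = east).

180°

The pressure-gradient force points toward the west (bearing 270°).
Geostrophic balance: in the Southern Hemisphere the Coriolis force deflects motion to the left, so the geostrophic wind blows 90° to the left of the pressure-gradient force (low pressure on the right).
Rotating 270° by 90° counterclockwise gives 180° — the wind blows toward the south.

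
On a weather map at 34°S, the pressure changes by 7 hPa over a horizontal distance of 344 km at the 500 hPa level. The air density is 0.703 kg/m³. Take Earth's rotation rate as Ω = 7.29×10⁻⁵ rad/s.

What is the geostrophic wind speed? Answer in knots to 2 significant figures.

Coriolis parameter at 34°S:
f = 2Ω sin φ = 2 × 7.29×10⁻⁵ × sin 34° = 8.15×10⁻⁵ s⁻¹
Pressure gradient: |∂P/∂n| = 700 Pa / 344000 m = 2.03×10⁻³ Pa/m
Geostrophic balance (pressure-gradient force = Coriolis force):
V_g = (1/(fρ)) |∂P/∂n| = 2.03×10⁻³ / (8.15×10⁻⁵ × 0.703) = 35.5 m/s
Converting: 35.5 m/s × 1.944 = 69 knots

69 knots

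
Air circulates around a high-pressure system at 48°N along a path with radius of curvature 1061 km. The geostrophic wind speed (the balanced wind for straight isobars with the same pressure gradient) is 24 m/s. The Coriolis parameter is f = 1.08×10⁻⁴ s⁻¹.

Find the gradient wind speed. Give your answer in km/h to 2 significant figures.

120 km/h

Around a high, pressure-gradient force acts outward with centrifugal, so Coriolis balances both:
fV = (1/ρ)|∂P/∂n| + V²/R  →  V² − fR·V + fR·V_g = 0
With fR = 1.08×10⁻⁴ × 1061×10³ m = 115 m/s:
V = [fR − √((fR)² − 4 fR V_g)]/2 = [115 − √(115² − 4×115×24)]/2 = 34.2 m/s
Supergeostrophic (V > V_g = 24 m/s), as expected around a high.
Converting: 34.2 m/s × 3.6 = 120 km/h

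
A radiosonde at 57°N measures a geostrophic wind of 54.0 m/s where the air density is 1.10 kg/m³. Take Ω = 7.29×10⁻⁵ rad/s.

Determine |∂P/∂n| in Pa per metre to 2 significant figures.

7.3×10⁻³ Pa/m

Coriolis parameter at 57°N:
f = 2Ω sin φ = 2 × 7.29×10⁻⁵ × sin 57° = 1.22×10⁻⁴ s⁻¹
Geostrophic balance rearranged: |∂P/∂n| = f ρ V_g
|∂P/∂n| = 1.22×10⁻⁴ × 1.10 × 54.0 = 7.26×10⁻³ Pa/m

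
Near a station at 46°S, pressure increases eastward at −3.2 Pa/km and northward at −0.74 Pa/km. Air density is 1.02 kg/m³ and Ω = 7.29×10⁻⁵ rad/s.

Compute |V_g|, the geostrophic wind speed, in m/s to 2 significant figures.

31 m/s

Coriolis parameter at 46°S:
f = 2Ω sin φ = 2 × 7.29×10⁻⁵ × sin 46° = 1.05×10⁻⁴ s⁻¹
In the Southern Hemisphere f is negative: f = −1.05×10⁻⁴ s⁻¹.
Component geostrophic relations (x east, y north):
u_g = −(1/(fρ)) ∂P/∂y,  v_g = (1/(fρ)) ∂P/∂x
u_g = −(−0.74×10⁻³)/(−1.05×10⁻⁴ × 1.02) = −6.92 m/s;  v_g = (−3.2×10⁻³)/(−1.05×10⁻⁴ × 1.02) = 29.9 m/s
|V_g| = √(u_g² + v_g²) = 30.7 m/s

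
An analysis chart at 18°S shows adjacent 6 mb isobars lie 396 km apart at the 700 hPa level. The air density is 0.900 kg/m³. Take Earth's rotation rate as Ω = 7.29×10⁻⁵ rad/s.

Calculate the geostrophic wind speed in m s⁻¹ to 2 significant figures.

Coriolis parameter at 18°S:
f = 2Ω sin φ = 2 × 7.29×10⁻⁵ × sin 18° = 4.51×10⁻⁵ s⁻¹
Pressure gradient: |∂P/∂n| = 600 Pa / 396000 m = 1.52×10⁻³ Pa/m
Geostrophic balance (pressure-gradient force = Coriolis force):
V_g = (1/(fρ)) |∂P/∂n| = 1.52×10⁻³ / (4.51×10⁻⁵ × 0.900) = 37.4 m/s

37 m s⁻¹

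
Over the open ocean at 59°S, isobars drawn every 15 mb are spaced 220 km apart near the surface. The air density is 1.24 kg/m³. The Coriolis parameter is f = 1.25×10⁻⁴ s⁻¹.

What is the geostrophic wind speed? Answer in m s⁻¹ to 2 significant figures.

44 m s⁻¹

Pressure gradient: |∂P/∂n| = 1500 Pa / 220000 m = 6.82×10⁻³ Pa/m
Geostrophic balance (pressure-gradient force = Coriolis force):
V_g = (1/(fρ)) |∂P/∂n| = 6.82×10⁻³ / (1.25×10⁻⁴ × 1.24) = 44.0 m/s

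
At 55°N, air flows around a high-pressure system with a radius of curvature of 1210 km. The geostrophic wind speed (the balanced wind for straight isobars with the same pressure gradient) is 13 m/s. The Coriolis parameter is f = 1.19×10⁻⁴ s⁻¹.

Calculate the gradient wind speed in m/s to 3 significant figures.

14.5 m/s

Around a high, pressure-gradient force acts outward with centrifugal, so Coriolis balances both:
fV = (1/ρ)|∂P/∂n| + V²/R  →  V² − fR·V + fR·V_g = 0
With fR = 1.19×10⁻⁴ × 1210×10³ m = 144 m/s:
V = [fR − √((fR)² − 4 fR V_g)]/2 = [144 − √(144² − 4×144×13)]/2 = 14.5 m/s
Supergeostrophic (V > V_g = 13 m/s), as expected around a high.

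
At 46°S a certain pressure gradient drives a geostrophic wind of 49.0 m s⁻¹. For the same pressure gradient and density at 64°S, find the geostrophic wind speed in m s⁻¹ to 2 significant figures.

39 m s⁻¹

With the same pressure gradient and density, V_g ∝ 1/f ∝ 1/sin φ.
V₂ = V₁ · sin φ₁ / sin φ₂ = 49.0 × sin 46° / sin 64°
V₂ = 49.0 × 0.7193/0.8988 = 39 m s⁻¹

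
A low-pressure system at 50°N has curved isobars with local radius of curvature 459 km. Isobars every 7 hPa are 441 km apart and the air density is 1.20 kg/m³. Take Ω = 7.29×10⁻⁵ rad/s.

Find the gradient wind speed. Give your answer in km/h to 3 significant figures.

35.7 km/h

Coriolis parameter at 50°N:
f = 2Ω sin φ = 2 × 7.29×10⁻⁵ × sin 50° = 1.12×10⁻⁴ s⁻¹
Pressure gradient: |∂P/∂n| = 700 Pa / 441000 m = 1.59×10⁻³ Pa/m
Geostrophic speed: V_g = |∂P/∂n|/(fρ) = 1.59×10⁻³/(1.12×10⁻⁴ × 1.20) = 11.8 m/s
Around a low, centrifugal force acts outward with Coriolis, so pressure-gradient force balances both:
(1/ρ)|∂P/∂n| = fV + V²/R  →  V² + fR·V − fR·V_g = 0
With fR = 1.12×10⁻⁴ × 459×10³ m = 51.3 m/s:
V = [−fR + √((fR)² + 4 fR V_g)]/2 = [−51.3 + √(51.3² + 4×51.3×11.8)]/2 = 9.92 m/s
Subgeostrophic (V < V_g = 11.8 m/s), as expected around a low.
Converting: 9.92 m/s × 3.6 = 35.7 km/h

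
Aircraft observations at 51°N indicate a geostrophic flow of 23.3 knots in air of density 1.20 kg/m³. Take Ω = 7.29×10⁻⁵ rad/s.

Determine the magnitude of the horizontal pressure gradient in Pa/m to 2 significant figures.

Coriolis parameter at 51°N:
f = 2Ω sin φ = 2 × 7.29×10⁻⁵ × sin 51° = 1.13×10⁻⁴ s⁻¹
Wind speed in SI: 23.3 knots = 12.0 m/s
Geostrophic balance rearranged: |∂P/∂n| = f ρ V_g
|∂P/∂n| = 1.13×10⁻⁴ × 1.20 × 12.0 = 1.63×10⁻³ Pa/m

1.6×10⁻³ Pa/m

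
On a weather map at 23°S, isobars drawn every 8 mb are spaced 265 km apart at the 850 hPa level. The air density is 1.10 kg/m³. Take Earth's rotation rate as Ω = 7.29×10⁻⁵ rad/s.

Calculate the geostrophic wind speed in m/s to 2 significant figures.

48 m/s

Coriolis parameter at 23°S:
f = 2Ω sin φ = 2 × 7.29×10⁻⁵ × sin 23° = 5.70×10⁻⁵ s⁻¹
Pressure gradient: |∂P/∂n| = 800 Pa / 265000 m = 3.02×10⁻³ Pa/m
Geostrophic balance (pressure-gradient force = Coriolis force):
V_g = (1/(fρ)) |∂P/∂n| = 3.02×10⁻³ / (5.70×10⁻⁵ × 1.10) = 48.2 m/s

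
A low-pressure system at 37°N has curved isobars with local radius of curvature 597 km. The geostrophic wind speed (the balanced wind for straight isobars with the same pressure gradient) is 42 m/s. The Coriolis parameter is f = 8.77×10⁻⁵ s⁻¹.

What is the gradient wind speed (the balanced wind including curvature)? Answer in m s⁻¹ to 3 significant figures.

27.5 m s⁻¹

Around a low, centrifugal force acts outward with Coriolis, so pressure-gradient force balances both:
(1/ρ)|∂P/∂n| = fV + V²/R  →  V² + fR·V − fR·V_g = 0
With fR = 8.77×10⁻⁵ × 597×10³ m = 52.4 m/s:
V = [−fR + √((fR)² + 4 fR V_g)]/2 = [−52.4 + √(52.4² + 4×52.4×42)]/2 = 27.5 m/s
Subgeostrophic (V < V_g = 42 m/s), as expected around a low.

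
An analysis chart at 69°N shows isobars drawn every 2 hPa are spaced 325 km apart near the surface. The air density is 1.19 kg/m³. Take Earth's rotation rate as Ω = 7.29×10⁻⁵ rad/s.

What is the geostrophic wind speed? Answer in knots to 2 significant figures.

Coriolis parameter at 69°N:
f = 2Ω sin φ = 2 × 7.29×10⁻⁵ × sin 69° = 1.36×10⁻⁴ s⁻¹
Pressure gradient: |∂P/∂n| = 200 Pa / 325000 m = 6.15×10⁻⁴ Pa/m
Geostrophic balance (pressure-gradient force = Coriolis force):
V_g = (1/(fρ)) |∂P/∂n| = 6.15×10⁻⁴ / (1.36×10⁻⁴ × 1.19) = 3.80 m/s
Converting: 3.80 m/s × 1.944 = 7.4 knots

7.4 knots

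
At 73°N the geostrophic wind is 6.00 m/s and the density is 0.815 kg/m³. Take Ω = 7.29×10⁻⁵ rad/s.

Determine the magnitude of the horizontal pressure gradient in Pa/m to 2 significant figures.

6.8×10⁻⁴ Pa/m

Coriolis parameter at 73°N:
f = 2Ω sin φ = 2 × 7.29×10⁻⁵ × sin 73° = 1.39×10⁻⁴ s⁻¹
Geostrophic balance rearranged: |∂P/∂n| = f ρ V_g
|∂P/∂n| = 1.39×10⁻⁴ × 0.815 × 6.00 = 6.82×10⁻⁴ Pa/m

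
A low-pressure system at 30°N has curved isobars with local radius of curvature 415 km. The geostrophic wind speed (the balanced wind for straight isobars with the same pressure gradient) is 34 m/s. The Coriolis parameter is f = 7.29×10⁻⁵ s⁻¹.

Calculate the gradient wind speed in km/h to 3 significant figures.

73.2 km/h

Around a low, centrifugal force acts outward with Coriolis, so pressure-gradient force balances both:
(1/ρ)|∂P/∂n| = fV + V²/R  →  V² + fR·V − fR·V_g = 0
With fR = 7.29×10⁻⁵ × 415×10³ m = 30.3 m/s:
V = [−fR + √((fR)² + 4 fR V_g)]/2 = [−30.3 + √(30.3² + 4×30.3×34)]/2 = 20.3 m/s
Subgeostrophic (V < V_g = 34 m/s), as expected around a low.
Converting: 20.3 m/s × 3.6 = 73.2 km/h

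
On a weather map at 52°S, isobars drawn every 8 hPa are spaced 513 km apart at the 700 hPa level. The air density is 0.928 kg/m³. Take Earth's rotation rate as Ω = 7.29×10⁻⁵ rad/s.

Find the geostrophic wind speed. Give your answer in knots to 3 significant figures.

28.4 knots

Coriolis parameter at 52°S:
f = 2Ω sin φ = 2 × 7.29×10⁻⁵ × sin 52° = 1.15×10⁻⁴ s⁻¹
Pressure gradient: |∂P/∂n| = 800 Pa / 513000 m = 1.56×10⁻³ Pa/m
Geostrophic balance (pressure-gradient force = Coriolis force):
V_g = (1/(fρ)) |∂P/∂n| = 1.56×10⁻³ / (1.15×10⁻⁴ × 0.928) = 14.6 m/s
Converting: 14.6 m/s × 1.944 = 28.4 knots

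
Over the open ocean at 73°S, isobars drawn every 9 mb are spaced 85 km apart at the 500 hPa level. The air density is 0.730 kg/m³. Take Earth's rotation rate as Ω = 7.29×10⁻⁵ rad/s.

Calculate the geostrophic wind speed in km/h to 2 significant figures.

Coriolis parameter at 73°S:
f = 2Ω sin φ = 2 × 7.29×10⁻⁵ × sin 73° = 1.39×10⁻⁴ s⁻¹
Pressure gradient: |∂P/∂n| = 900 Pa / 85000 m = 1.06×10⁻² Pa/m
Geostrophic balance (pressure-gradient force = Coriolis force):
V_g = (1/(fρ)) |∂P/∂n| = 1.06×10⁻² / (1.39×10⁻⁴ × 0.730) = 104 m/s
Converting: 104 m/s × 3.6 = 370 km/h

370 km/h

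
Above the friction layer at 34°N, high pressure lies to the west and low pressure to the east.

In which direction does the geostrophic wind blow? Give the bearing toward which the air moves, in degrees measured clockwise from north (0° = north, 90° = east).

180°

The pressure-gradient force points toward the east (bearing 090°).
Geostrophic balance: in the Northern Hemisphere the Coriolis force deflects motion to the right, so the geostrophic wind blows 90° to the right of the pressure-gradient force (low pressure on the left).
Rotating 090° by 90° clockwise gives 180° — the wind blows toward the south.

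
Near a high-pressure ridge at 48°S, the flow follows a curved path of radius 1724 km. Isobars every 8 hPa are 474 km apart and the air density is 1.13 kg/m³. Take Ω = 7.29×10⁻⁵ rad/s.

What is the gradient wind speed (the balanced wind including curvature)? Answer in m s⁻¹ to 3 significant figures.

Coriolis parameter at 48°S:
f = 2Ω sin φ = 2 × 7.29×10⁻⁵ × sin 48° = 1.08×10⁻⁴ s⁻¹
Pressure gradient: |∂P/∂n| = 800 Pa / 474000 m = 1.69×10⁻³ Pa/m
Geostrophic speed: V_g = |∂P/∂n|/(fρ) = 1.69×10⁻³/(1.08×10⁻⁴ × 1.13) = 13.8 m/s
Around a high, pressure-gradient force acts outward with centrifugal, so Coriolis balances both:
fV = (1/ρ)|∂P/∂n| + V²/R  →  V² − fR·V + fR·V_g = 0
With fR = 1.08×10⁻⁴ × 1724×10³ m = 187 m/s:
V = [fR − √((fR)² − 4 fR V_g)]/2 = [187 − √(187² − 4×187×13.8)]/2 = 15 m/s
Supergeostrophic (V > V_g = 13.8 m/s), as expected around a high.

15.0 m s⁻¹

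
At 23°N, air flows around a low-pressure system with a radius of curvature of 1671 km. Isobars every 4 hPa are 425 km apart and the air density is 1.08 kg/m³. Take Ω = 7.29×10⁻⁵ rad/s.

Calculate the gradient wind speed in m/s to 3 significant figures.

13.4 m/s

Coriolis parameter at 23°N:
f = 2Ω sin φ = 2 × 7.29×10⁻⁵ × sin 23° = 5.70×10⁻⁵ s⁻¹
Pressure gradient: |∂P/∂n| = 400 Pa / 425000 m = 9.41×10⁻⁴ Pa/m
Geostrophic speed: V_g = |∂P/∂n|/(fρ) = 9.41×10⁻⁴/(5.70×10⁻⁵ × 1.08) = 15.3 m/s
Around a low, centrifugal force acts outward with Coriolis, so pressure-gradient force balances both:
(1/ρ)|∂P/∂n| = fV + V²/R  →  V² + fR·V − fR·V_g = 0
With fR = 5.70×10⁻⁵ × 1671×10³ m = 95.2 m/s:
V = [−fR + √((fR)² + 4 fR V_g)]/2 = [−95.2 + √(95.2² + 4×95.2×15.3)]/2 = 13.4 m/s
Subgeostrophic (V < V_g = 15.3 m/s), as expected around a low.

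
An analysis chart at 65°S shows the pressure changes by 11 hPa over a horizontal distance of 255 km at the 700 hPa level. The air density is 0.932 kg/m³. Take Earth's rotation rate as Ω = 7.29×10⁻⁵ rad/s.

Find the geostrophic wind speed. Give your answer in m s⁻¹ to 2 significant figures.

Coriolis parameter at 65°S:
f = 2Ω sin φ = 2 × 7.29×10⁻⁵ × sin 65° = 1.32×10⁻⁴ s⁻¹
Pressure gradient: |∂P/∂n| = 1100 Pa / 255000 m = 4.31×10⁻³ Pa/m
Geostrophic balance (pressure-gradient force = Coriolis force):
V_g = (1/(fρ)) |∂P/∂n| = 4.31×10⁻³ / (1.32×10⁻⁴ × 0.932) = 35.0 m/s

35 m s⁻¹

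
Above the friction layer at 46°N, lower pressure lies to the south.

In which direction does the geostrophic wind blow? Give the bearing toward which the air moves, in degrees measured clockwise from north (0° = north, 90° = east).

The pressure-gradient force points toward the south (bearing 180°).
Geostrophic balance: in the Northern Hemisphere the Coriolis force deflects motion to the right, so the geostrophic wind blows 90° to the right of the pressure-gradient force (low pressure on the left).
Rotating 180° by 90° clockwise gives 270° — the wind blows toward the west.

270°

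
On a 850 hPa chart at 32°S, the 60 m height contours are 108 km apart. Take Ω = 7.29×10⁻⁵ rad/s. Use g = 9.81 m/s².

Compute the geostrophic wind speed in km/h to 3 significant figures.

Coriolis parameter at 32°S:
f = 2Ω sin φ = 2 × 7.29×10⁻⁵ × sin 32° = 7.73×10⁻⁵ s⁻¹
Height gradient: |∂Z/∂n| = 60 m / 108000 m = 5.56×10⁻⁴
On a pressure surface, geostrophic balance gives V_g = (g/f)|∂Z/∂n|:
V_g = 9.81 × 5.56×10⁻⁴ / 7.73×10⁻⁵ = 70.5 m/s
Converting: 70.5 m/s × 3.6 = 254 km/h

254 km/h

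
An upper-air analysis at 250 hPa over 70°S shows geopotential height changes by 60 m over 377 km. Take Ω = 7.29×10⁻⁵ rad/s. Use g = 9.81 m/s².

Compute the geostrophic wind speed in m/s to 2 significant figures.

Coriolis parameter at 70°S:
f = 2Ω sin φ = 2 × 7.29×10⁻⁵ × sin 70° = 1.37×10⁻⁴ s⁻¹
Height gradient: |∂Z/∂n| = 60 m / 377000 m = 1.59×10⁻⁴
On a pressure surface, geostrophic balance gives V_g = (g/f)|∂Z/∂n|:
V_g = 9.81 × 1.59×10⁻⁴ / 1.37×10⁻⁴ = 11.4 m/s

11 m/s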